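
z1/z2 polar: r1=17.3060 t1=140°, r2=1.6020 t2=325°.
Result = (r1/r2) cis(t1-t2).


r = 17.3060 / 1.6020 = 10.8027
theta = 140° - 325° = -185° = 175° (mod 360)

10.8027 cis(175°)


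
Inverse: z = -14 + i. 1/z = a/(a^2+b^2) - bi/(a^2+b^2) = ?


|z|^2 = 196+1 = 197
1/z = (-14 - 1i)/197

1/z = -0.0711 - 0.0051i


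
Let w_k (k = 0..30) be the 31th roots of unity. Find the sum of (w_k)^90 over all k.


The roots are w_k = w^k with w = e^(2*pi*i/31), and (w^k)^90 = (w^90)^k.
So S = 1 + u + u^2 + ... + u^(30) with u = w^90.
90 = 2*31 + 28, so 90 is not a multiple of 31: u = (w^31)^2 * w^28 = w^28 ≠ 1 (w is a primitive 31th root), while u^31 = (w^31)^90 = 1.
Geometric series: S = (1 - u^31)/(1 - u) = (1 - 1)/(1 - u) = 0

S = 0


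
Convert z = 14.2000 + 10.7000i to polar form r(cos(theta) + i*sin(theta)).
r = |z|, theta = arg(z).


r = sqrt(201.64+114.49) = sqrt(316.13) = 17.7800
theta = atan2(10.7, 14.2) = 36.9988 degrees

r = 17.7800, theta = 36.9988 degrees


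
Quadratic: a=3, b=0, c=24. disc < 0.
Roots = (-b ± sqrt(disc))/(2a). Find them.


disc = 0^2 - 4*3*24 = 0 - 288 = -288
sqrt(|disc|) = sqrt(288) = 16.9706
Real part = 0/(2*3) = 0
Imag part = 16.9706/(2*3) = 2.8284

0 ± 2.8284i


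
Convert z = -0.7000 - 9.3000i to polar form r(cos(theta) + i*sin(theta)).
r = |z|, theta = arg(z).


r = sqrt(0.49+86.49) = sqrt(86.98) = 9.3263
theta = atan2(-9.3, -0.7) = -94.3045 degrees

r = 9.3263, theta = -94.3045 degrees


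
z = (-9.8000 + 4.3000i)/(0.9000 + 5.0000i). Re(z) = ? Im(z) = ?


Multiply by conjugate: (-9.8000 + 4.3000i)(0.9000 - 5.0000i) / (0.9^2 + 5^2)
Numerator real = -9.8*0.9 + 4.3*5 = 12.68
Numerator imag = 4.3*0.9 - (-9.8)*5 = 52.87
Denominator = 25.81
Re(z) = 12.68/25.81 = 0.4913
Im(z) = 52.87/25.81 = 2.0484

Re(z) = 0.4913, Im(z) = 2.0484


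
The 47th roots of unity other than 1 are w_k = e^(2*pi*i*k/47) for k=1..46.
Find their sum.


With w = e^(2*pi*i/47), all 47 of the 47th roots of unity w^0 = 1, w, ..., w^(46) sum to 0: 1 + w + ... + w^(46) = (1 - w^47)/(1 - w) = 0 since w^47 = 1, w ≠ 1.
Removing the root 1: w + w^2 + ... + w^(46) = 0 - 1 = -1

Sum = -1


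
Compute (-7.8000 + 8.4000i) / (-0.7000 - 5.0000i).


Conjugate of z2 = -0.7000 + 5.0000i
Numerator: (-7.8000 + 8.4000i)(-0.7000 + 5.0000i) = -36.5400 - 44.8800i
Denominator: (-0.7)^2 + (-5)^2 = 25.49
Result = (-36.5400 - 44.8800i)/25.49

-1.4335 - 1.7607i


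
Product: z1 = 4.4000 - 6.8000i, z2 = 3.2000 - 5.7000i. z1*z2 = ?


Real = 4.4*3.2 - (-6.8)*(-5.7) = 14.08 - 38.76 = -24.68
Imag = 4.4*(-5.7) + 3.2*(-6.8) = -25.08 - (21.76) = -46.84

-24.6800 - 46.8400i


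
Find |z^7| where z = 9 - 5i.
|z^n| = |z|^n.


|z| = sqrt(81+25) = sqrt(106) = 10.2956
|z^7| = |z|^7 = (sqrt(106))^7 = 106^3 * sqrt(106) = 1191016*sqrt(106)

|z^7| = 1191016*sqrt(106) ≈ 12262260.2280


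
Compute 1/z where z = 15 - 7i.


|z|^2 = 225+49 = 274
1/z = (15 + 7i)/274

1/z = 0.0547 + 0.0255i


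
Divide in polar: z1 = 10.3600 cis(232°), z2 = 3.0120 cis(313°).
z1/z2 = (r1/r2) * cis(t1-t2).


r = 10.3600 / 3.0120 = 3.4396
theta = 232° - 313° = -81° = 279° (mod 360)

3.4396 cis(279°)


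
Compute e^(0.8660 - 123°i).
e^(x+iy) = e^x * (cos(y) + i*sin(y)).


e^0.8660 = 2.37738
cos(-123°) = -0.54464
sin(-123°) = -0.83867
Real = 2.37738*(-0.54464) = -1.2948
Imag = 2.37738*(-0.83867) = -1.9938

-1.2948 - 1.9938i


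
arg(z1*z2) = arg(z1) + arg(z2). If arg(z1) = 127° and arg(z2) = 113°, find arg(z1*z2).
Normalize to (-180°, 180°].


arg(z1*z2) = 127° + 113° = 240°
Normalized to (-180°, 180°]: -120°

-120°


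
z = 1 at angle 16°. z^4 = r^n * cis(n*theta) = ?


r^4 = 1^4 = 1
n*theta = 4*16° = 64° = 64° (mod 360)
a = 1*cos(64°) = 0.4384
b = 1*sin(64°) = 0.8988

1 cis(64°) = 0.4384 + 0.8988i


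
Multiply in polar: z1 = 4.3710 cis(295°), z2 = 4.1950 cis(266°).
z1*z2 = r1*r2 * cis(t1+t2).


r = 4.3710 * 4.1950 = 18.3363
theta = 295° + 266° = 561° = 201° (mod 360)

18.3363 cis(201°)


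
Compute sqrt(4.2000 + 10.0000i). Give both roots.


|z| = sqrt(17.64+100) = 10.8462
sqrt((|z|+a)/2) = sqrt((10.8462+4.2)/2) = sqrt(7.5231) = 2.7428
sqrt((|z|-a)/2) = sqrt((10.8462-4.2)/2) = sqrt(3.3231) = 1.8229

±(2.7428 + 1.8229i) i.e. 2.7428 + 1.8229i and -2.7428 - 1.8229i


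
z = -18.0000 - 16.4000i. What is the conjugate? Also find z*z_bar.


z_bar = -18.0000 + 16.4000i
z*z_bar = (-18)^2 + (-16.4)^2 = 324 + 268.96 = 592.96

z_bar = -18.0000 + 16.4000i, z*z_bar = 592.96


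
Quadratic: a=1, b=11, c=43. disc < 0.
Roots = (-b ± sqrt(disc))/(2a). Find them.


disc = 11^2 - 4*1*43 = 121 - 172 = -51
sqrt(|disc|) = sqrt(51) = 7.1414
Real part = -11/(2*1) = -5.5000
Imag part = 7.1414/(2*1) = 3.5707

-5.5000 ± 3.5707i


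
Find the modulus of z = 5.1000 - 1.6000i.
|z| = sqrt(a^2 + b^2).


|z| = sqrt(5.1^2 + (-1.6)^2) = sqrt(26.01 + 2.56) = sqrt(28.57) = 5.3451

|z| = 5.3451


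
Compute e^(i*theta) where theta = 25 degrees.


cos(25°) = 0.9063
sin(25°) = 0.4226

e^(i*25°) = 0.9063 + 0.4226i


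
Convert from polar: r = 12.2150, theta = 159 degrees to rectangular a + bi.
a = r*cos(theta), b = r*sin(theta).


a = 12.2150*cos(159°) = 12.2150*(-0.93358) = -11.4037
b = 12.2150*sin(159°) = 12.2150*0.35837 = 4.3775

-11.4037 + 4.3775i


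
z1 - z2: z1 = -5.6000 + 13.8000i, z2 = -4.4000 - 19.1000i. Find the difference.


Real: -5.6 + 4.4 = -1.2
Imag: 13.8 + 19.1 = 32.9

-1.2000 + 32.9000i


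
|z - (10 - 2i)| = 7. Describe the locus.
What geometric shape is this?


|z - z0| = r is a circle with center z0 and radius r.
Center = (10, -2), radius = 7

Circle with center (10, -2) and radius 7


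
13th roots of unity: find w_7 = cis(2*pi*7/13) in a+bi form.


Angle = 360*7/13 = 193.8462°
a = cos(193.8462°) = -0.9709
b = sin(193.8462°) = -0.2393

-0.9709 - 0.2393i


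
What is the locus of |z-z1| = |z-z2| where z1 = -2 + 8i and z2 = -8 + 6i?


Equal distances means the locus is the perpendicular bisector of z1 and z2.
Midpoint = ((-2+(-8))/2, (8+6)/2) = (-5.0000, 7.0000)

Perpendicular bisector through (-5.0000, 7.0000)


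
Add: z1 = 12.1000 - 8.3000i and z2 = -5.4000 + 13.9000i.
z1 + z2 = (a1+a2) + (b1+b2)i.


Real: 12.1 - 5.4 = 6.7
Imag: -8.3 + 13.9 = 5.6

6.7000 + 5.6000i


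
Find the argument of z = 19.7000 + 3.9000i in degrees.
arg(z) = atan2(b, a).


Re = 19.7, Im = 3.9
arg = atan2(3.9, 19.7) = 11.1980 degrees

arg(z) = 11.1980 degrees


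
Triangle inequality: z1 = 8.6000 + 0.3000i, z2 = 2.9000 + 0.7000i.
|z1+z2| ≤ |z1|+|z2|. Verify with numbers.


|z1| = sqrt(8.6^2 + 0.3^2) = sqrt(74.05) = 8.6052
|z2| = sqrt(2.9^2 + 0.7^2) = sqrt(8.9) = 2.9833
z1+z2 = 11.5000 + i
|z1+z2| = sqrt(133.25) = 11.5434
|z1|+|z2| = 8.6052 + 2.9833 = 11.5885

|z1+z2| = 11.5434 ≤ |z1|+|z2| = 11.5885 (verified)


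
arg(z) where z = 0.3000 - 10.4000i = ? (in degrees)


Re = 0.3, Im = -10.4
arg = atan2(-10.4, 0.3) = -88.3477 degrees

arg(z) = -88.3477 degrees


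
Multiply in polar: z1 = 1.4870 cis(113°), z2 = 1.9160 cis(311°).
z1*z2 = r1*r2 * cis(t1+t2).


r = 1.4870 * 1.9160 = 2.8491
theta = 113° + 311° = 424° = 64° (mod 360)

2.8491 cis(64°)


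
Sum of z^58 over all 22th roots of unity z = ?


The roots are w_k = w^k with w = e^(2*pi*i/22), and (w^k)^58 = (w^58)^k.
So S = 1 + u + u^2 + ... + u^(21) with u = w^58.
58 = 2*22 + 14, so 58 is not a multiple of 22: u = (w^22)^2 * w^14 = w^14 ≠ 1 (w is a primitive 22th root), while u^22 = (w^22)^58 = 1.
Geometric series: S = (1 - u^22)/(1 - u) = (1 - 1)/(1 - u) = 0

S = 0


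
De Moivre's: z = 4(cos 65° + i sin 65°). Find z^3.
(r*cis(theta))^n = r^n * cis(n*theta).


r^3 = 4^3 = 64
n*theta = 3*65° = 195° = 195° (mod 360)
a = 64*cos(195°) = -61.8193
b = 64*sin(195°) = -16.5644

64 cis(195°) = -61.8193 - 16.5644i


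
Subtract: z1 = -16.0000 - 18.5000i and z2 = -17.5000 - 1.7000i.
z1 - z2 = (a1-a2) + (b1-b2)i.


Real: -16 + 17.5 = 1.5
Imag: -18.5 + 1.7 = -16.8

1.5000 - 16.8000i


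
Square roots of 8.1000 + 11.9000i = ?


|z| = sqrt(65.61+141.61) = 14.3951
sqrt((|z|+a)/2) = sqrt((14.3951+8.1)/2) = sqrt(11.2476) = 3.3537
sqrt((|z|-a)/2) = sqrt((14.3951-8.1)/2) = sqrt(3.1476) = 1.7741

±(3.3537 + 1.7741i) i.e. 3.3537 + 1.7741i and -3.3537 - 1.7741i


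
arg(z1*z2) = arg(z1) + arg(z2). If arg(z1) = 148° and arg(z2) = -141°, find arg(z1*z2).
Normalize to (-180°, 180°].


arg(z1*z2) = 148° - 141° = 7°
Normalized to (-180°, 180°]: 7°

7°


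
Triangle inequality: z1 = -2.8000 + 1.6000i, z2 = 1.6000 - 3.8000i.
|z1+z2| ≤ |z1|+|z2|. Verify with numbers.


|z1| = sqrt((-2.8)^2 + 1.6^2) = sqrt(10.4) = 3.2249
|z2| = sqrt(1.6^2 + (-3.8)^2) = sqrt(17) = 4.1231
z1+z2 = -1.2000 - 2.2000i
|z1+z2| = sqrt(6.28) = 2.5060
|z1|+|z2| = 3.2249 + 4.1231 = 7.3480

|z1+z2| = 2.5060 ≤ |z1|+|z2| = 7.3480 (verified)


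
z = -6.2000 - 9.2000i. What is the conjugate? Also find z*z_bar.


z_bar = -6.2000 + 9.2000i
z*z_bar = (-6.2)^2 + (-9.2)^2 = 38.44 + 84.64 = 123.08

z_bar = -6.2000 + 9.2000i, z*z_bar = 123.08


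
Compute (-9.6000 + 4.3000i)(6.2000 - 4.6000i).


Real = -9.6*6.2 - 4.3*(-4.6) = -59.52 - (-19.78) = -39.74
Imag = -9.6*(-4.6) + 6.2*4.3 = 44.16 + 26.66 = 70.82

-39.7400 + 70.8200i


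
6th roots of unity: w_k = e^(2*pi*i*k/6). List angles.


The 6th roots of unity are cis(360k/6°) for k=0..5
Angle step = 360/6 = 60°
Primitive root: cis(60°)
Primitive root = 0.5000 + 0.8660i

6 roots at angles: 0°, 60°, 120°, 180°, 240°, 300°


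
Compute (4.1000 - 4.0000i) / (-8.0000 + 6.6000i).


Conjugate of z2 = -8.0000 - 6.6000i
Numerator: (4.1000 - 4.0000i)(-8.0000 - 6.6000i) = -59.2000 + 4.9400i
Denominator: (-8)^2 + 6.6^2 = 107.56
Result = (-59.2000 + 4.9400i)/107.56

-0.5504 + 0.0459i


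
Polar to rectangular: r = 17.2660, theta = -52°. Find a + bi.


a = 17.2660*cos(-52°) = 17.2660*0.61566 = 10.6300
b = 17.2660*sin(-52°) = 17.2660*(-0.78801) = -13.6058

10.6300 - 13.6058i


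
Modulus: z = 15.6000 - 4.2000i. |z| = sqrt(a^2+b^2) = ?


|z| = sqrt(15.6^2 + (-4.2)^2) = sqrt(243.36 + 17.64) = sqrt(261) = 16.1555

|z| = 16.1555


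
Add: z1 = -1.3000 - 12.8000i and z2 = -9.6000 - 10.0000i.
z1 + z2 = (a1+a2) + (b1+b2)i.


Real: -1.3 - 9.6 = -10.9
Imag: -12.8 - 10 = -22.8

-10.9000 - 22.8000i


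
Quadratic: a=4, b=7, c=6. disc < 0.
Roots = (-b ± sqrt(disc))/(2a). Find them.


disc = 7^2 - 4*4*6 = 49 - 96 = -47
sqrt(|disc|) = sqrt(47) = 6.8557
Real part = -7/(2*4) = -0.8750
Imag part = 6.8557/(2*4) = 0.8570

-0.8750 ± 0.8570i


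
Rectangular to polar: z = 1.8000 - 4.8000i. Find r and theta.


r = sqrt(3.24+23.04) = sqrt(26.28) = 5.1264
theta = atan2(-4.8, 1.8) = -69.4440 degrees

r = 5.1264, theta = -69.4440 degrees


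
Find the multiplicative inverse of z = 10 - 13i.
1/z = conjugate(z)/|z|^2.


|z|^2 = 100+169 = 269
1/z = (10 + 13i)/269

1/z = 0.0372 + 0.0483i


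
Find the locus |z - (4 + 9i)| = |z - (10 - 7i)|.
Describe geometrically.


Equal distances means the locus is the perpendicular bisector of z1 and z2.
Midpoint = ((4+10)/2, (9+(-7))/2) = (7.0000, 1.0000)

Perpendicular bisector through (7.0000, 1.0000)


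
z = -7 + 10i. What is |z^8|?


|z| = sqrt(49+100) = sqrt(149) = 12.2066
|z^8| = |z|^8 = (sqrt(149))^8 = 149^4 = 492884401

|z^8| = 492884401


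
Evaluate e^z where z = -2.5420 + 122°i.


e^-2.5420 = 0.0787
cos(122°) = -0.5299
sin(122°) = 0.848
Real = 0.0787*(-0.5299) = -0.0417
Imag = 0.0787*0.848 = 0.0667

-0.0417 + 0.0667i


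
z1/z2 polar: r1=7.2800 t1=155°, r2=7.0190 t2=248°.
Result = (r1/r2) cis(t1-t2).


r = 7.2800 / 7.0190 = 1.0372
theta = 155° - 248° = -93° = 267° (mod 360)

1.0372 cis(267°)


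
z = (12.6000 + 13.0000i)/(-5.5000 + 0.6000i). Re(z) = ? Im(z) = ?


Multiply by conjugate: (12.6000 + 13.0000i)(-5.5000 - 0.6000i) / ((-5.5)^2 + 0.6^2)
Numerator real = 12.6*(-5.5) + 13*0.6 = -61.5
Numerator imag = 13*(-5.5) - 12.6*0.6 = -79.06
Denominator = 30.61
Re(z) = -61.5/30.61 = -2.0091
Im(z) = -79.06/30.61 = -2.5828

Re(z) = -2.0091, Im(z) = -2.5828


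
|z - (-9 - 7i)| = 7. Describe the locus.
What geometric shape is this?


|z - z0| = r is a circle with center z0 and radius r.
Center = (-9, -7), radius = 7

Circle with center (-9, -7) and radius 7


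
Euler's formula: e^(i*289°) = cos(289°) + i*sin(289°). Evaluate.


cos(289°) = 0.3256
sin(289°) = -0.9455

e^(i*289°) = 0.3256 - 0.9455i


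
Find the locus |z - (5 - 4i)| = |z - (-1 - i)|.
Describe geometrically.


Equal distances means the locus is the perpendicular bisector of z1 and z2.
Midpoint = ((5+(-1))/2, (-4+(-1))/2) = (2.0000, -2.5000)

Perpendicular bisector through (2.0000, -2.5000)


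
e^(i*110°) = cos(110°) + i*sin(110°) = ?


cos(110°) = -0.3420
sin(110°) = 0.9397

e^(i*110°) = -0.3420 + 0.9397i


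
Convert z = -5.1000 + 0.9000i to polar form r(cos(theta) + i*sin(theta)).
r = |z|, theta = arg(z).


r = sqrt(26.01+0.81) = sqrt(26.82) = 5.1788
theta = atan2(0.9, -5.1) = 169.9920 degrees

r = 5.1788, theta = 169.9920 degrees


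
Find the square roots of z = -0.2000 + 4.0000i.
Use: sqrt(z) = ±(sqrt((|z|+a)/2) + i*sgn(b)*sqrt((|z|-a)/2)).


|z| = sqrt(0.04+16) = 4.0050
sqrt((|z|+a)/2) = sqrt((4.0050+(-0.2))/2) = sqrt(1.9025) = 1.3793
sqrt((|z|-a)/2) = sqrt((4.0050-(-0.2))/2) = sqrt(2.1025) = 1.4500

±(1.3793 + 1.4500i) i.e. 1.3793 + 1.4500i and -1.3793 - 1.4500i


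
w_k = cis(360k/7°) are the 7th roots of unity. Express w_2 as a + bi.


Angle = 360*2/7 = 102.8571°
a = cos(102.8571°) = -0.2225
b = sin(102.8571°) = 0.9749

-0.2225 + 0.9749i


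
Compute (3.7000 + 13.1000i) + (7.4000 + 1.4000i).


Real: 3.7 + 7.4 = 11.1
Imag: 13.1 + 1.4 = 14.5

11.1000 + 14.5000i


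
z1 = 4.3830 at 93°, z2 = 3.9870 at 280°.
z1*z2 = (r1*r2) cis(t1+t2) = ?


r = 4.3830 * 3.9870 = 17.4750
theta = 93° + 280° = 373° = 13° (mod 360)

17.4750 cis(13°)


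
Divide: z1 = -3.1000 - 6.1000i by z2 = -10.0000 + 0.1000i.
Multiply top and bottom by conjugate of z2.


Conjugate of z2 = -10.0000 - 0.1000i
Numerator: (-3.1000 - 6.1000i)(-10.0000 - 0.1000i) = 30.3900 + 61.3100i
Denominator: (-10)^2 + 0.1^2 = 100.01
Result = (30.3900 + 61.3100i)/100.01

0.3039 + 0.6130i


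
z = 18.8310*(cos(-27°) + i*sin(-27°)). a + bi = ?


a = 18.8310*cos(-27°) = 18.8310*0.8910065 = 16.7785
b = 18.8310*sin(-27°) = 18.8310*(-0.45399) = -8.5491

16.7785 - 8.5491i


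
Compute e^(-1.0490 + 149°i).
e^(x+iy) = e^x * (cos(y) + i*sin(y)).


e^-1.0490 = 0.3503
cos(149°) = -0.8572
sin(149°) = 0.515
Real = 0.3503*(-0.8572) = -0.3003
Imag = 0.3503*0.515 = 0.1804

-0.3003 + 0.1804i


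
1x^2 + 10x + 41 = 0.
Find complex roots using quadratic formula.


disc = 10^2 - 4*1*41 = 100 - 164 = -64
sqrt(|disc|) = sqrt(64) = 8.0000
Real part = -10/(2*1) = -5.0000
Imag part = 8.0000/(2*1) = 4.0000

-5.0000 ± 4.0000i


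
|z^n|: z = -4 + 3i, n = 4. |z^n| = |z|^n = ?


|z| = sqrt(16+9) = sqrt(25) = 5
|z^4| = |z|^4 = 5^4 = 625

|z^4| = 625


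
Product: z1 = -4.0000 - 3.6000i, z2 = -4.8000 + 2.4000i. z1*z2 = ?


Real = -4*(-4.8) - (-3.6)*2.4 = 19.2 - (-8.64) = 27.84
Imag = -4*2.4 - (4.8)*(-3.6) = -9.6 + 17.28 = 7.68

27.8400 + 7.6800i


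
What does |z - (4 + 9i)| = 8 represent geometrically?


|z - z0| = r is a circle with center z0 and radius r.
Center = (4, 9), radius = 8

Circle with center (4, 9) and radius 8


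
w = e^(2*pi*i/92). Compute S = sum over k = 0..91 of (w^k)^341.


The roots are w_k = w^k with w = e^(2*pi*i/92), and (w^k)^341 = (w^341)^k.
So S = 1 + u + u^2 + ... + u^(91) with u = w^341.
341 = 3*92 + 65, so 341 is not a multiple of 92: u = (w^92)^3 * w^65 = w^65 ≠ 1 (w is a primitive 92th root), while u^92 = (w^92)^341 = 1.
Geometric series: S = (1 - u^92)/(1 - u) = (1 - 1)/(1 - u) = 0

S = 0


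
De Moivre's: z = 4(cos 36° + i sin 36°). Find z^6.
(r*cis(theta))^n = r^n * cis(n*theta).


r^6 = 4^6 = 4096
n*theta = 6*36° = 216° = 216° (mod 360)
a = 4096*cos(216°) = -3313.7336
b = 4096*sin(216°) = -2407.5684

4096 cis(216°) = -3313.7336 - 2407.5684i


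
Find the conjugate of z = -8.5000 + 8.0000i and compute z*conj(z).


z_bar = -8.5000 - 8.0000i
z*z_bar = (-8.5)^2 + 8^2 = 72.25 + 64 = 136.25

z_bar = -8.5000 - 8.0000i, z*z_bar = 136.25


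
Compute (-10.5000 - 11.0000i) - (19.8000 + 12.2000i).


Real: -10.5 - 19.8 = -30.3
Imag: -11 - 12.2 = -23.2

-30.3000 - 23.2000i


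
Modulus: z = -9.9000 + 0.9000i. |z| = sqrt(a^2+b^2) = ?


|z| = sqrt((-9.9)^2 + 0.9^2) = sqrt(98.01 + 0.81) = sqrt(98.82) = 9.9408

|z| = 9.9408


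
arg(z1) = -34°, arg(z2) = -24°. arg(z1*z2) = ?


arg(z1*z2) = -34° - 24° = -58°
Normalized to (-180°, 180°]: -58°

-58°


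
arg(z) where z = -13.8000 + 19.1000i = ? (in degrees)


Re = -13.8, Im = 19.1
arg = atan2(19.1, -13.8) = 125.8486 degrees

arg(z) = 125.8486 degrees


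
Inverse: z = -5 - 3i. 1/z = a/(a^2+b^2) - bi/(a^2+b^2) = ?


|z|^2 = 25+9 = 34
1/z = (-5 + 3i)/34

1/z = -0.1471 + 0.0882i


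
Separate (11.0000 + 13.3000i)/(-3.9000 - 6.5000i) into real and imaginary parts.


Multiply by conjugate: (11.0000 + 13.3000i)(-3.9000 + 6.5000i) / ((-3.9)^2 + (-6.5)^2)
Numerator real = 11*(-3.9) + 13.3*(-6.5) = -129.35
Numerator imag = 13.3*(-3.9) - 11*(-6.5) = 19.63
Denominator = 57.46
Re(z) = -129.35/57.46 = -2.2511
Im(z) = 19.63/57.46 = 0.3416

Re(z) = -2.2511, Im(z) = 0.3416


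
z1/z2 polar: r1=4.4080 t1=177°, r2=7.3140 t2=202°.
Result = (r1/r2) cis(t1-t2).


r = 4.4080 / 7.3140 = 0.6027
theta = 177° - 202° = -25° = 335° (mod 360)

0.6027 cis(335°)


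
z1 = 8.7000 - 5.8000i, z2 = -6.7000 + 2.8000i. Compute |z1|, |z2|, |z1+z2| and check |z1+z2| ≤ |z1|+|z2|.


|z1| = sqrt(8.7^2 + (-5.8)^2) = sqrt(109.33) = 10.4561
|z2| = sqrt((-6.7)^2 + 2.8^2) = sqrt(52.73) = 7.2615
z1+z2 = 2.0000 - 3.0000i
|z1+z2| = sqrt(13) = 3.6056
|z1|+|z2| = 10.4561 + 7.2615 = 17.7176

|z1+z2| = 3.6056 ≤ |z1|+|z2| = 17.7176 (verified)


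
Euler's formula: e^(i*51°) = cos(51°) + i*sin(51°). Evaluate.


cos(51°) = 0.6293
sin(51°) = 0.7771

e^(i*51°) = 0.6293 + 0.7771i


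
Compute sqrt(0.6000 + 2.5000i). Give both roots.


|z| = sqrt(0.36+6.25) = 2.5710
sqrt((|z|+a)/2) = sqrt((2.5710+0.6)/2) = sqrt(1.5855) = 1.2592
sqrt((|z|-a)/2) = sqrt((2.5710-0.6)/2) = sqrt(0.9855) = 0.9927

±(1.2592 + 0.9927i) i.e. 1.2592 + 0.9927i and -1.2592 - 0.9927i


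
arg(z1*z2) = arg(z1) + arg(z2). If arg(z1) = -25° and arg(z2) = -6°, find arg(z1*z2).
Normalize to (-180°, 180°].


arg(z1*z2) = -25° - 6° = -31°
Normalized to (-180°, 180°]: -31°

-31°


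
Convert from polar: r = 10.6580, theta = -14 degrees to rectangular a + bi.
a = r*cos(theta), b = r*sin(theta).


a = 10.6580*cos(-14°) = 10.6580*0.970296 = 10.3414
b = 10.6580*sin(-14°) = 10.6580*(-0.24192) = -2.5784

10.3414 - 2.5784i


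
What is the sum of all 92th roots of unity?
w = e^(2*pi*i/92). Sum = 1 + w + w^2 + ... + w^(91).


The sum of all 92th roots of unity is 0.
Geometric series: (1 - w^92)/(1 - w) = (1-1)/(1-w) = 0 since w^92 = 1, w ≠ 1.
Alternatively: coefficient of z^91 in z^92 - 1 is 0.

0


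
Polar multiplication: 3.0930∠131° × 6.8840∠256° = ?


r = 3.0930 * 6.8840 = 21.2922
theta = 131° + 256° = 387° = 27° (mod 360)

21.2922 cis(27°)


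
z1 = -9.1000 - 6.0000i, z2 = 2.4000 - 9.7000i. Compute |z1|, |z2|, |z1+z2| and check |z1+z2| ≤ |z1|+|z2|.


|z1| = sqrt((-9.1)^2 + (-6)^2) = sqrt(118.81) = 10.9000
|z2| = sqrt(2.4^2 + (-9.7)^2) = sqrt(99.85) = 9.9925
z1+z2 = -6.7000 - 15.7000i
|z1+z2| = sqrt(291.38) = 17.0699
|z1|+|z2| = 10.9000 + 9.9925 = 20.8925

|z1+z2| = 17.0699 ≤ |z1|+|z2| = 20.8925 (verified)


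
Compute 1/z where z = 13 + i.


|z|^2 = 169+1 = 170
1/z = (13 - 1i)/170

1/z = 0.0765 - 0.0059i


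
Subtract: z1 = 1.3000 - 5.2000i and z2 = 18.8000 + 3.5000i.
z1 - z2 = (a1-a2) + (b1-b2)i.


Real: 1.3 - 18.8 = -17.5
Imag: -5.2 - 3.5 = -8.7

-17.5000 - 8.7000i


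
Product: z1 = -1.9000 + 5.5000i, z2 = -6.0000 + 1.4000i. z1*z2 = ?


Real = -1.9*(-6) - 5.5*1.4 = 11.4 - 7.7 = 3.7
Imag = -1.9*1.4 - (6)*5.5 = -2.66 - (33) = -35.66

3.7000 - 35.6600i


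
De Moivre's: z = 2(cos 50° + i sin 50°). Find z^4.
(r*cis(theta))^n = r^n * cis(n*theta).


r^4 = 2^4 = 16
n*theta = 4*50° = 200° = 200° (mod 360)
a = 16*cos(200°) = -15.0351
b = 16*sin(200°) = -5.4723

16 cis(200°) = -15.0351 - 5.4723i


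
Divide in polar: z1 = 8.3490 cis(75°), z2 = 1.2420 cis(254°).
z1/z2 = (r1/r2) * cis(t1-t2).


r = 8.3490 / 1.2420 = 6.7222
theta = 75° - 254° = -179° = 181° (mod 360)

6.7222 cis(181°)


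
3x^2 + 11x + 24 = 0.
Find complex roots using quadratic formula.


disc = 11^2 - 4*3*24 = 121 - 288 = -167
sqrt(|disc|) = sqrt(167) = 12.9228
Real part = -11/(2*3) = -1.8333
Imag part = 12.9228/(2*3) = 2.1538

-1.8333 ± 2.1538i


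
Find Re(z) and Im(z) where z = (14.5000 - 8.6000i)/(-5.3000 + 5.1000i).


Multiply by conjugate: (14.5000 - 8.6000i)(-5.3000 - 5.1000i) / ((-5.3)^2 + 5.1^2)
Numerator real = 14.5*(-5.3) - (8.6)*5.1 = -120.71
Numerator imag = -8.6*(-5.3) - 14.5*5.1 = -28.37
Denominator = 54.1
Re(z) = -120.71/54.1 = -2.2312
Im(z) = -28.37/54.1 = -0.5244

Re(z) = -2.2312, Im(z) = -0.5244


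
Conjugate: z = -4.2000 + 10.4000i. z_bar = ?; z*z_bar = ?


z_bar = -4.2000 - 10.4000i
z*z_bar = (-4.2)^2 + 10.4^2 = 17.64 + 108.16 = 125.8

z_bar = -4.2000 - 10.4000i, z*z_bar = 125.8


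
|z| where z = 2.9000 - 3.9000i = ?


|z| = sqrt(2.9^2 + (-3.9)^2) = sqrt(8.41 + 15.21) = sqrt(23.62) = 4.8600

|z| = 4.8600


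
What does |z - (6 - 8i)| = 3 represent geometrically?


|z - z0| = r is a circle with center z0 and radius r.
Center = (6, -8), radius = 3

Circle with center (6, -8) and radius 3


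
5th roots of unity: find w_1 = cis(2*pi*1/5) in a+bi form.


Angle = 360*1/5 = 72°
a = cos(72°) = 0.3090
b = sin(72°) = 0.9511

0.3090 + 0.9511i


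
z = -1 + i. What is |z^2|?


|z| = sqrt(1+1) = sqrt(2) = 1.4142
|z^2| = |z|^2 = (sqrt(2))^2 = 2

|z^2| = 2


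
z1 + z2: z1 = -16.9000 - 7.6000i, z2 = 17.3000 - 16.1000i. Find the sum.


Real: -16.9 + 17.3 = 0.4
Imag: -7.6 - 16.1 = -23.7

0.4000 - 23.7000i


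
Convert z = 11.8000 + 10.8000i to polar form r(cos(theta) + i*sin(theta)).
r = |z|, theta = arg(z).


r = sqrt(139.24+116.64) = sqrt(255.88) = 15.9962
theta = atan2(10.8, 11.8) = 42.4664 degrees

r = 15.9962, theta = 42.4664 degrees


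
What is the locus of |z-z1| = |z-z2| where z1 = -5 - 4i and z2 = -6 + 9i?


Equal distances means the locus is the perpendicular bisector of z1 and z2.
Midpoint = ((-5+(-6))/2, (-4+9)/2) = (-5.5000, 2.5000)

Perpendicular bisector through (-5.5000, 2.5000)


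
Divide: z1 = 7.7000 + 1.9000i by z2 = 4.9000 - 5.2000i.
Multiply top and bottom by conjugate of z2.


Conjugate of z2 = 4.9000 + 5.2000i
Numerator: (7.7000 + 1.9000i)(4.9000 + 5.2000i) = 27.8500 + 49.3500i
Denominator: 4.9^2 + (-5.2)^2 = 51.05
Result = (27.8500 + 49.3500i)/51.05

0.5455 + 0.9667i


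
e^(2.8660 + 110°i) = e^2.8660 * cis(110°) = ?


e^2.8660 = 17.5666
cos(110°) = -0.34202
sin(110°) = 0.93969
Real = 17.5666*(-0.34202) = -6.0081
Imag = 17.5666*0.93969 = 16.5072

-6.0081 + 16.5072i


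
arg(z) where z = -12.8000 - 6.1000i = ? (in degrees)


Re = -12.8, Im = -6.1
arg = atan2(-6.1, -12.8) = -154.5193 degrees

arg(z) = -154.5193 degrees


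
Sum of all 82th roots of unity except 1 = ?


With w = e^(2*pi*i/82), all 82 of the 82th roots of unity w^0 = 1, w, ..., w^(81) sum to 0: 1 + w + ... + w^(81) = (1 - w^82)/(1 - w) = 0 since w^82 = 1, w ≠ 1.
Removing the root 1: w + w^2 + ... + w^(81) = 0 - 1 = -1

Sum = -1


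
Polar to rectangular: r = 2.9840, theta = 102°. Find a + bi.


a = 2.9840*cos(102°) = 2.9840*(-0.2079) = -0.6204
b = 2.9840*sin(102°) = 2.9840*0.97815 = 2.9188

-0.6204 + 2.9188i


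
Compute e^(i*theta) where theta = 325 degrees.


cos(325°) = 0.8192
sin(325°) = -0.5736

e^(i*325°) = 0.8192 - 0.5736i


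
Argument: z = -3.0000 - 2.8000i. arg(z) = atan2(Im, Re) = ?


Re = -3, Im = -2.8
arg = atan2(-2.8, -3) = -136.9749 degrees

arg(z) = -136.9749 degrees


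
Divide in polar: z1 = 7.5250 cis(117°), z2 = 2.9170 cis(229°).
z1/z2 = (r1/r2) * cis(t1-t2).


r = 7.5250 / 2.9170 = 2.5797
theta = 117° - 229° = -112° = 248° (mod 360)

2.5797 cis(248°)


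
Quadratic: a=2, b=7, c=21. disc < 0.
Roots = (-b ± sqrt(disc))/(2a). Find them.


disc = 7^2 - 4*2*21 = 49 - 168 = -119
sqrt(|disc|) = sqrt(119) = 10.9087
Real part = -7/(2*2) = -1.7500
Imag part = 10.9087/(2*2) = 2.7272

-1.7500 ± 2.7272i


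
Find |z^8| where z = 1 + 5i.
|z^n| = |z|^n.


|z| = sqrt(1+25) = sqrt(26) = 5.0990
|z^8| = |z|^8 = (sqrt(26))^8 = 26^4 = 456976

|z^8| = 456976


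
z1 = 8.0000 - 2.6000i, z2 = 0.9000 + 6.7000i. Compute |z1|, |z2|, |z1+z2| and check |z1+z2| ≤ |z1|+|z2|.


|z1| = sqrt(8^2 + (-2.6)^2) = sqrt(70.76) = 8.4119
|z2| = sqrt(0.9^2 + 6.7^2) = sqrt(45.7) = 6.7602
z1+z2 = 8.9000 + 4.1000i
|z1+z2| = sqrt(96.02) = 9.7990
|z1|+|z2| = 8.4119 + 6.7602 = 15.1721

|z1+z2| = 9.7990 ≤ |z1|+|z2| = 15.1721 (verified)


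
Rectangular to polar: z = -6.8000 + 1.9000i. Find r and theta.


r = sqrt(46.24+3.61) = sqrt(49.85) = 7.0605
theta = atan2(1.9, -6.8) = 164.3890 degrees

r = 7.0605, theta = 164.3890 degrees


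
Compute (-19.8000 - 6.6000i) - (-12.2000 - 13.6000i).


Real: -19.8 + 12.2 = -7.6
Imag: -6.6 + 13.6 = 7

-7.6000 + 7.0000i


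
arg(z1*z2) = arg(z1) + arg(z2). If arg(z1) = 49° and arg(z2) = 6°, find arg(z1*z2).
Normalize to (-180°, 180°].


arg(z1*z2) = 49° + 6° = 55°
Normalized to (-180°, 180°]: 55°

55°


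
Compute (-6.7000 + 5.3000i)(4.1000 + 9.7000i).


Real = -6.7*4.1 - 5.3*9.7 = -27.47 - 51.41 = -78.88
Imag = -6.7*9.7 + 4.1*5.3 = -64.99 + 21.73 = -43.26

-78.8800 - 43.2600i


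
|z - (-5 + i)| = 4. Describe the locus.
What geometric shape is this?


|z - z0| = r is a circle with center z0 and radius r.
Center = (-5, 1), radius = 4

Circle with center (-5, 1) and radius 4


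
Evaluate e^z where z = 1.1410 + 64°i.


e^1.1410 = 3.1299
cos(64°) = 0.4384
sin(64°) = 0.89879
Real = 3.1299*0.4384 = 1.3721
Imag = 3.1299*0.89879 = 2.8131

1.3721 + 2.8131i


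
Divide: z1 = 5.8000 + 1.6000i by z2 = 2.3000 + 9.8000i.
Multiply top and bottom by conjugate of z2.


Conjugate of z2 = 2.3000 - 9.8000i
Numerator: (5.8000 + 1.6000i)(2.3000 - 9.8000i) = 29.0200 - 53.1600i
Denominator: 2.3^2 + 9.8^2 = 101.33
Result = (29.0200 - 53.1600i)/101.33

0.2864 - 0.5246i


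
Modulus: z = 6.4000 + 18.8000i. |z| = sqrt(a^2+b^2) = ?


|z| = sqrt(6.4^2 + 18.8^2) = sqrt(40.96 + 353.44) = sqrt(394.4) = 19.8595

|z| = 19.8595


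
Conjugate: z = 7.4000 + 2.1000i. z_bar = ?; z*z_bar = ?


z_bar = 7.4000 - 2.1000i
z*z_bar = 7.4^2 + 2.1^2 = 54.76 + 4.41 = 59.17

z_bar = 7.4000 - 2.1000i, z*z_bar = 59.17


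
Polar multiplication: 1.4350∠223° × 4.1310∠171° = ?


r = 1.4350 * 4.1310 = 5.9280
theta = 223° + 171° = 394° = 34° (mod 360)

5.9280 cis(34°)


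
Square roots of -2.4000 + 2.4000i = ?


|z| = sqrt(5.76+5.76) = 3.3941
sqrt((|z|+a)/2) = sqrt((3.3941+(-2.4))/2) = sqrt(0.4971) = 0.7050
sqrt((|z|-a)/2) = sqrt((3.3941-(-2.4))/2) = sqrt(2.8971) = 1.7021

±(0.7050 + 1.7021i) i.e. 0.7050 + 1.7021i and -0.7050 - 1.7021i


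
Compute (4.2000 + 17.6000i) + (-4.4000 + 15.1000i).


Real: 4.2 - 4.4 = -0.2
Imag: 17.6 + 15.1 = 32.7

-0.2000 + 32.7000i


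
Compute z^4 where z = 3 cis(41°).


r^4 = 3^4 = 81
n*theta = 4*41° = 164° = 164° (mod 360)
a = 81*cos(164°) = -77.8622
b = 81*sin(164°) = 22.3266

81 cis(164°) = -77.8622 + 22.3266i


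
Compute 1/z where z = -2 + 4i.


|z|^2 = 4+16 = 20
1/z = (-2 - 4i)/20

1/z = -0.1000 - 0.2000i


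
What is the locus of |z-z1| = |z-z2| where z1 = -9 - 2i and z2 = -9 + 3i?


Equal distances means the locus is the perpendicular bisector of z1 and z2.
Midpoint = ((-9+(-9))/2, (-2+3)/2) = (-9.0000, 0.5000)

Perpendicular bisector through (-9.0000, 0.5000)


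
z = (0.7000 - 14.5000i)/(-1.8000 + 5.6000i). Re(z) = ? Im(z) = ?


Multiply by conjugate: (0.7000 - 14.5000i)(-1.8000 - 5.6000i) / ((-1.8)^2 + 5.6^2)
Numerator real = 0.7*(-1.8) - (14.5)*5.6 = -82.46
Numerator imag = -14.5*(-1.8) - 0.7*5.6 = 22.18
Denominator = 34.6
Re(z) = -82.46/34.6 = -2.3832
Im(z) = 22.18/34.6 = 0.6410

Re(z) = -2.3832, Im(z) = 0.6410


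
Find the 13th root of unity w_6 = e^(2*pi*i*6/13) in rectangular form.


Angle = 360*6/13 = 166.1538°
a = cos(166.1538°) = -0.9709
b = sin(166.1538°) = 0.2393

-0.9709 + 0.2393i


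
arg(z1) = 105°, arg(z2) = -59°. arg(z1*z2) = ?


arg(z1*z2) = 105° - 59° = 46°
Normalized to (-180°, 180°]: 46°

46°


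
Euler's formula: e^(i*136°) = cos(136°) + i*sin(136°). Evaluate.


cos(136°) = -0.7193
sin(136°) = 0.6947

e^(i*136°) = -0.7193 + 0.6947i


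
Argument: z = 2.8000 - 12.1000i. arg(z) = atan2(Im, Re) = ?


Re = 2.8, Im = -12.1
arg = atan2(-12.1, 2.8) = -76.9708 degrees

arg(z) = -76.9708 degrees


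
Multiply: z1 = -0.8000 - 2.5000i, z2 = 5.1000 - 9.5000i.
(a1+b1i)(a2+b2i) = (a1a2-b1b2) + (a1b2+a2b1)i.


Real = -0.8*5.1 - (-2.5)*(-9.5) = -4.08 - 23.75 = -27.83
Imag = -0.8*(-9.5) + 5.1*(-2.5) = 7.6 - (12.75) = -5.15

-27.8300 - 5.1500i


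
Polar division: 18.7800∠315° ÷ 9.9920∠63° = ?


r = 18.7800 / 9.9920 = 1.8795
theta = 315° - 63° = 252° = 252° (mod 360)

1.8795 cis(252°)


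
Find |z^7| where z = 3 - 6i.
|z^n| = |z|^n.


|z| = sqrt(9+36) = sqrt(45) = 6.7082
|z^7| = |z|^7 = (sqrt(45))^7 = 45^3 * sqrt(45) = 91125*sqrt(45)

|z^7| = 91125*sqrt(45) ≈ 611285.0833


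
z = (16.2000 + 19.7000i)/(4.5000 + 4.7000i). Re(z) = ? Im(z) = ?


Multiply by conjugate: (16.2000 + 19.7000i)(4.5000 - 4.7000i) / (4.5^2 + 4.7^2)
Numerator real = 16.2*4.5 + 19.7*4.7 = 165.49
Numerator imag = 19.7*4.5 - 16.2*4.7 = 12.51
Denominator = 42.34
Re(z) = 165.49/42.34 = 3.9086
Im(z) = 12.51/42.34 = 0.2955

Re(z) = 3.9086, Im(z) = 0.2955


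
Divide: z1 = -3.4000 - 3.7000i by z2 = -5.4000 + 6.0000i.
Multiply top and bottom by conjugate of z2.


Conjugate of z2 = -5.4000 - 6.0000i
Numerator: (-3.4000 - 3.7000i)(-5.4000 - 6.0000i) = -3.8400 + 40.3800i
Denominator: (-5.4)^2 + 6^2 = 65.16
Result = (-3.8400 + 40.3800i)/65.16

-0.0589 + 0.6197i


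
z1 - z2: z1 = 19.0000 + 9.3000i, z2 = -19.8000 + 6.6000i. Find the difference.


Real: 19 + 19.8 = 38.8
Imag: 9.3 - 6.6 = 2.7

38.8000 + 2.7000i


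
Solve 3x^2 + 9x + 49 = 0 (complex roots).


disc = 9^2 - 4*3*49 = 81 - 588 = -507
sqrt(|disc|) = sqrt(507) = 22.5167
Real part = -9/(2*3) = -1.5000
Imag part = 22.5167/(2*3) = 3.7528

-1.5000 ± 3.7528i


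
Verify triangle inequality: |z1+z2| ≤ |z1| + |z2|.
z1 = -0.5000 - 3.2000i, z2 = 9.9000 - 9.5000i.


|z1| = sqrt((-0.5)^2 + (-3.2)^2) = sqrt(10.49) = 3.2388
|z2| = sqrt(9.9^2 + (-9.5)^2) = sqrt(188.26) = 13.7208
z1+z2 = 9.4000 - 12.7000i
|z1+z2| = sqrt(249.65) = 15.8003
|z1|+|z2| = 3.2388 + 13.7208 = 16.9596

|z1+z2| = 15.8003 ≤ |z1|+|z2| = 16.9596 (verified)


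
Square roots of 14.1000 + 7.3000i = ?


|z| = sqrt(198.81+53.29) = 15.8777
sqrt((|z|+a)/2) = sqrt((15.8777+14.1)/2) = sqrt(14.9888) = 3.8715
sqrt((|z|-a)/2) = sqrt((15.8777-14.1)/2) = sqrt(0.8888) = 0.9428

±(3.8715 + 0.9428i) i.e. 3.8715 + 0.9428i and -3.8715 - 0.9428i


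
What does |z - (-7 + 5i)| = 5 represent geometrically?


|z - z0| = r is a circle with center z0 and radius r.
Center = (-7, 5), radius = 5

Circle with center (-7, 5) and radius 5


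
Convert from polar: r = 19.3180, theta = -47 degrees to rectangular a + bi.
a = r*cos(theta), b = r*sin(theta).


a = 19.3180*cos(-47°) = 19.3180*0.681998 = 13.1748
b = 19.3180*sin(-47°) = 19.3180*(-0.731354) = -14.1283

13.1748 - 14.1283i


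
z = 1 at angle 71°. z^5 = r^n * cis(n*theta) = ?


r^5 = 1^5 = 1
n*theta = 5*71° = 355° = 355° (mod 360)
a = 1*cos(355°) = 0.9962
b = 1*sin(355°) = -0.0872

1 cis(355°) = 0.9962 - 0.0872i


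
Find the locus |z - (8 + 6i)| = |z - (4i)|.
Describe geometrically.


Equal distances means the locus is the perpendicular bisector of z1 and z2.
Midpoint = ((8+0)/2, (6+4)/2) = (4.0000, 5.0000)

Perpendicular bisector through (4.0000, 5.0000)


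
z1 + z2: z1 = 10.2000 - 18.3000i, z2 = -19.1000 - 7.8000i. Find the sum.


Real: 10.2 - 19.1 = -8.9
Imag: -18.3 - 7.8 = -26.1

-8.9000 - 26.1000i


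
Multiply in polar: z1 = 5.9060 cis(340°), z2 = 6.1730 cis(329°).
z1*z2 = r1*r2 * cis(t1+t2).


r = 5.9060 * 6.1730 = 36.4577
theta = 340° + 329° = 669° = 309° (mod 360)

36.4577 cis(309°)


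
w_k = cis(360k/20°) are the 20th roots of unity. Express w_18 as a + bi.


Angle = 360*18/20 = 324°
a = cos(324°) = 0.8090
b = sin(324°) = -0.5878

0.8090 - 0.5878i


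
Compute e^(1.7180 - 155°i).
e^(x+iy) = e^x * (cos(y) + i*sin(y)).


e^1.7180 = 5.5734
cos(-155°) = -0.9063
sin(-155°) = -0.42262
Real = 5.5734*(-0.9063) = -5.0512
Imag = 5.5734*(-0.42262) = -2.3554

-5.0512 - 2.3554i


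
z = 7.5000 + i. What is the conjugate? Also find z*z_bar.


z_bar = 7.5000 - i
z*z_bar = 7.5^2 + 1^2 = 56.25 + 1 = 57.25

z_bar = 7.5000 - i, z*z_bar = 57.25


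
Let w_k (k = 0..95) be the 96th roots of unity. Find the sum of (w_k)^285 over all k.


The roots are w_k = w^k with w = e^(2*pi*i/96), and (w^k)^285 = (w^285)^k.
So S = 1 + u + u^2 + ... + u^(95) with u = w^285.
285 = 2*96 + 93, so 285 is not a multiple of 96: u = (w^96)^2 * w^93 = w^93 ≠ 1 (w is a primitive 96th root), while u^96 = (w^96)^285 = 1.
Geometric series: S = (1 - u^96)/(1 - u) = (1 - 1)/(1 - u) = 0

S = 0


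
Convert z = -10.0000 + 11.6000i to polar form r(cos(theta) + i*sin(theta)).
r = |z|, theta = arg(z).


r = sqrt(100+134.56) = sqrt(234.56) = 15.3154
theta = atan2(11.6, -10) = 130.7636 degrees

r = 15.3154, theta = 130.7636 degrees


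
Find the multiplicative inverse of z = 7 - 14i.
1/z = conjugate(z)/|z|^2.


|z|^2 = 49+196 = 245
1/z = (7 + 14i)/245

1/z = 0.0286 + 0.0571i


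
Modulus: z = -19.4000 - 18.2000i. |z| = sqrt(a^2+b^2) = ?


|z| = sqrt((-19.4)^2 + (-18.2)^2) = sqrt(376.36 + 331.24) = sqrt(707.6) = 26.6008

|z| = 26.6008


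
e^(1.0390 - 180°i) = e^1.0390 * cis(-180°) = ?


e^1.0390 = 2.8264
cos(-180°) = -1
sin(-180°) = 0
Real = 2.8264*(-1) = -2.8264
Imag = 2.8264*0 = 0

-2.8264 + 0i


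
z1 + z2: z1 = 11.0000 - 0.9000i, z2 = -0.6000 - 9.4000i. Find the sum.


Real: 11 - 0.6 = 10.4
Imag: -0.9 - 9.4 = -10.3

10.4000 - 10.3000i


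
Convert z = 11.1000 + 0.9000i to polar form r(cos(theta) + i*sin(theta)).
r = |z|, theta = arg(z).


r = sqrt(123.21+0.81) = sqrt(124.02) = 11.1364
theta = atan2(0.9, 11.1) = 4.6355 degrees

r = 11.1364, theta = 4.6355 degrees


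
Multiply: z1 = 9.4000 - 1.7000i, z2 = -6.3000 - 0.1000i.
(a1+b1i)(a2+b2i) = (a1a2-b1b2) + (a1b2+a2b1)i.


Real = 9.4*(-6.3) - (-1.7)*(-0.1) = -59.22 - 0.17 = -59.39
Imag = 9.4*(-0.1) - (6.3)*(-1.7) = -0.94 + 10.71 = 9.77

-59.3900 + 9.7700i


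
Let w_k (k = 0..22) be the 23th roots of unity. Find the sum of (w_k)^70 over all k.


The roots are w_k = w^k with w = e^(2*pi*i/23), and (w^k)^70 = (w^70)^k.
So S = 1 + u + u^2 + ... + u^(22) with u = w^70.
70 = 3*23 + 1, so 70 is not a multiple of 23: u = (w^23)^3 * w^1 = w^1 ≠ 1 (w is a primitive 23th root), while u^23 = (w^23)^70 = 1.
Geometric series: S = (1 - u^23)/(1 - u) = (1 - 1)/(1 - u) = 0

S = 0


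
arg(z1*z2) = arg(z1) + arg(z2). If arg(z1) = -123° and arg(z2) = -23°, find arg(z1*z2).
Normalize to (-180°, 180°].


arg(z1*z2) = -123° - 23° = -146°
Normalized to (-180°, 180°]: -146°

-146°


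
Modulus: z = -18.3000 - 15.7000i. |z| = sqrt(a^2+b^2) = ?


|z| = sqrt((-18.3)^2 + (-15.7)^2) = sqrt(334.89 + 246.49) = sqrt(581.38) = 24.1118

|z| = 24.1118


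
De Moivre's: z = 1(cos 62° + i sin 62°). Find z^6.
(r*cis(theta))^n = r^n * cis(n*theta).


r^6 = 1^6 = 1
n*theta = 6*62° = 372° = 12° (mod 360)
a = 1*cos(12°) = 0.9781
b = 1*sin(12°) = 0.2079

1 cis(12°) = 0.9781 + 0.2079i


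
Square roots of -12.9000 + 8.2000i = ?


|z| = sqrt(166.41+67.24) = 15.2856
sqrt((|z|+a)/2) = sqrt((15.2856+(-12.9))/2) = sqrt(1.1928) = 1.0922
sqrt((|z|-a)/2) = sqrt((15.2856-(-12.9))/2) = sqrt(14.0928) = 3.7540

±(1.0922 + 3.7540i) i.e. 1.0922 + 3.7540i and -1.0922 - 3.7540i


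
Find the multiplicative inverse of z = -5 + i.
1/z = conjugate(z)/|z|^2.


|z|^2 = 25+1 = 26
1/z = (-5 - 1i)/26

1/z = -0.1923 - 0.0385i


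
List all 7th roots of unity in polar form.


The 7th roots of unity are cis(360k/7°) for k=0..6
Angle step = 360/7 = 51.4286°
Primitive root: cis(51.4286°)
Primitive root = 0.6235 + 0.7818i

7 roots at angles: 0°, 51.4286°, 102.8571°, 154.2857°, 205.7143°, 257.1429°, 308.5714°


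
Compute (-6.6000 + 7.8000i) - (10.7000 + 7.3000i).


Real: -6.6 - 10.7 = -17.3
Imag: 7.8 - 7.3 = 0.5

-17.3000 + 0.5000i


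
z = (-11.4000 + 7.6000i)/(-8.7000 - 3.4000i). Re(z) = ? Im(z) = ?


Multiply by conjugate: (-11.4000 + 7.6000i)(-8.7000 + 3.4000i) / ((-8.7)^2 + (-3.4)^2)
Numerator real = -11.4*(-8.7) + 7.6*(-3.4) = 73.34
Numerator imag = 7.6*(-8.7) - (-11.4)*(-3.4) = -104.88
Denominator = 87.25
Re(z) = 73.34/87.25 = 0.8406
Im(z) = -104.88/87.25 = -1.2021

Re(z) = 0.8406, Im(z) = -1.2021


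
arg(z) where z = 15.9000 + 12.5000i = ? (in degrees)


Re = 15.9, Im = 12.5
arg = atan2(12.5, 15.9) = 38.1731 degrees

arg(z) = 38.1731 degrees


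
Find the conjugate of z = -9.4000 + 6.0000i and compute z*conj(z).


z_bar = -9.4000 - 6.0000i
z*z_bar = (-9.4)^2 + 6^2 = 88.36 + 36 = 124.36

z_bar = -9.4000 - 6.0000i, z*z_bar = 124.36


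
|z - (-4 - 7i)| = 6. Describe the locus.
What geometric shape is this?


|z - z0| = r is a circle with center z0 and radius r.
Center = (-4, -7), radius = 6

Circle with center (-4, -7) and radius 6


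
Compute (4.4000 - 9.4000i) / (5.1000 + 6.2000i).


Conjugate of z2 = 5.1000 - 6.2000i
Numerator: (4.4000 - 9.4000i)(5.1000 - 6.2000i) = -35.8400 - 75.2200i
Denominator: 5.1^2 + 6.2^2 = 64.45
Result = (-35.8400 - 75.2200i)/64.45

-0.5561 - 1.1671i


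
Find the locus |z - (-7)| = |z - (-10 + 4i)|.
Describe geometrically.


Equal distances means the locus is the perpendicular bisector of z1 and z2.
Midpoint = ((-7+(-10))/2, (0+4)/2) = (-8.5000, 2.0000)

Perpendicular bisector through (-8.5000, 2.0000)


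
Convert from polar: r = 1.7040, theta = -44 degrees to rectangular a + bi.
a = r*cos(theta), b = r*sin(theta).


a = 1.7040*cos(-44°) = 1.7040*0.71934 = 1.2258
b = 1.7040*sin(-44°) = 1.7040*(-0.69466) = -1.1837

1.2258 - 1.1837i


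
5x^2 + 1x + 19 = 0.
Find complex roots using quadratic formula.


disc = 1^2 - 4*5*19 = 1 - 380 = -379
sqrt(|disc|) = sqrt(379) = 19.4679
Real part = -1/(2*5) = -0.1000
Imag part = 19.4679/(2*5) = 1.9468

-0.1000 ± 1.9468i


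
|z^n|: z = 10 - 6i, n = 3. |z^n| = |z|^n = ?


|z| = sqrt(100+36) = sqrt(136) = 11.6619
|z^3| = |z|^3 = (sqrt(136))^3 = 136*sqrt(136)

|z^3| = 136*sqrt(136) ≈ 1586.0189


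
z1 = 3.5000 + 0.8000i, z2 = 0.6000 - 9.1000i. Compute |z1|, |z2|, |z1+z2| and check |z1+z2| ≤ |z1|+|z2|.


|z1| = sqrt(3.5^2 + 0.8^2) = sqrt(12.89) = 3.5903
|z2| = sqrt(0.6^2 + (-9.1)^2) = sqrt(83.17) = 9.1198
z1+z2 = 4.1000 - 8.3000i
|z1+z2| = sqrt(85.7) = 9.2574
|z1|+|z2| = 3.5903 + 9.1198 = 12.7101

|z1+z2| = 9.2574 ≤ |z1|+|z2| = 12.7101 (verified)


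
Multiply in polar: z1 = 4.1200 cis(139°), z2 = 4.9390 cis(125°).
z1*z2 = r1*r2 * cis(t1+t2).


r = 4.1200 * 4.9390 = 20.3487
theta = 139° + 125° = 264° = 264° (mod 360)

20.3487 cis(264°)
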